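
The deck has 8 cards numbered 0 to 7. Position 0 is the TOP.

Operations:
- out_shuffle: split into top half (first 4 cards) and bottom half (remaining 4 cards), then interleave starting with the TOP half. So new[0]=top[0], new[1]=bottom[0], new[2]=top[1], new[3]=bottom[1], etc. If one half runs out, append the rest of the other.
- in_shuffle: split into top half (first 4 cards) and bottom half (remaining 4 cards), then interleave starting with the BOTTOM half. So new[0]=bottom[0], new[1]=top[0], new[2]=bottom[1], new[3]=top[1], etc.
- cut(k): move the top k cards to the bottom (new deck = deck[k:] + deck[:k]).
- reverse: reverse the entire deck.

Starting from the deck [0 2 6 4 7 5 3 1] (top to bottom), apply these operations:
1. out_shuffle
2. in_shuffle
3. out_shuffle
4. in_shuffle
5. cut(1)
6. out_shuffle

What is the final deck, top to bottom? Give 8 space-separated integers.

After op 1 (out_shuffle): [0 7 2 5 6 3 4 1]
After op 2 (in_shuffle): [6 0 3 7 4 2 1 5]
After op 3 (out_shuffle): [6 4 0 2 3 1 7 5]
After op 4 (in_shuffle): [3 6 1 4 7 0 5 2]
After op 5 (cut(1)): [6 1 4 7 0 5 2 3]
After op 6 (out_shuffle): [6 0 1 5 4 2 7 3]

Answer: 6 0 1 5 4 2 7 3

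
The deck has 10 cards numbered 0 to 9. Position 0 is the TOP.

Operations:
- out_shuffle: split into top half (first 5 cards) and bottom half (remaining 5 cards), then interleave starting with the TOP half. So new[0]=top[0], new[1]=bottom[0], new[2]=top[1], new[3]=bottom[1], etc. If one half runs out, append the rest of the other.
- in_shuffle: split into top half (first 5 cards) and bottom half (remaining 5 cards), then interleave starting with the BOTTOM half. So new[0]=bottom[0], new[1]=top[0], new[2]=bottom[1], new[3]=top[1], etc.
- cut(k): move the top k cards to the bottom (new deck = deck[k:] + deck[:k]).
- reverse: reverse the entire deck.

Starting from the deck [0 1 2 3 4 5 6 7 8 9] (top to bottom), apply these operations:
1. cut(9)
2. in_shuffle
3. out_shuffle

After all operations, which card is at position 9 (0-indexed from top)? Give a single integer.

After op 1 (cut(9)): [9 0 1 2 3 4 5 6 7 8]
After op 2 (in_shuffle): [4 9 5 0 6 1 7 2 8 3]
After op 3 (out_shuffle): [4 1 9 7 5 2 0 8 6 3]
Position 9: card 3.

Answer: 3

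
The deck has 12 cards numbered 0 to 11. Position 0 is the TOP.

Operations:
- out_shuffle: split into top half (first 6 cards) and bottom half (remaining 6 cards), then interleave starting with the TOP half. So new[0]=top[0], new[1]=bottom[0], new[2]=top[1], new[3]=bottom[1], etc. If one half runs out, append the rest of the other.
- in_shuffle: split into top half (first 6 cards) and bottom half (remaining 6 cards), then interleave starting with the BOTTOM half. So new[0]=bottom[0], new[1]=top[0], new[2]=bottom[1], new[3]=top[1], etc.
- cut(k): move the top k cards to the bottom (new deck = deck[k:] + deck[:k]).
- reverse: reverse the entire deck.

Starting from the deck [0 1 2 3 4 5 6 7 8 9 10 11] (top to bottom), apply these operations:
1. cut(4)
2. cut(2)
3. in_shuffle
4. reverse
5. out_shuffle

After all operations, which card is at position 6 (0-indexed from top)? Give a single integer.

After op 1 (cut(4)): [4 5 6 7 8 9 10 11 0 1 2 3]
After op 2 (cut(2)): [6 7 8 9 10 11 0 1 2 3 4 5]
After op 3 (in_shuffle): [0 6 1 7 2 8 3 9 4 10 5 11]
After op 4 (reverse): [11 5 10 4 9 3 8 2 7 1 6 0]
After op 5 (out_shuffle): [11 8 5 2 10 7 4 1 9 6 3 0]
Position 6: card 4.

Answer: 4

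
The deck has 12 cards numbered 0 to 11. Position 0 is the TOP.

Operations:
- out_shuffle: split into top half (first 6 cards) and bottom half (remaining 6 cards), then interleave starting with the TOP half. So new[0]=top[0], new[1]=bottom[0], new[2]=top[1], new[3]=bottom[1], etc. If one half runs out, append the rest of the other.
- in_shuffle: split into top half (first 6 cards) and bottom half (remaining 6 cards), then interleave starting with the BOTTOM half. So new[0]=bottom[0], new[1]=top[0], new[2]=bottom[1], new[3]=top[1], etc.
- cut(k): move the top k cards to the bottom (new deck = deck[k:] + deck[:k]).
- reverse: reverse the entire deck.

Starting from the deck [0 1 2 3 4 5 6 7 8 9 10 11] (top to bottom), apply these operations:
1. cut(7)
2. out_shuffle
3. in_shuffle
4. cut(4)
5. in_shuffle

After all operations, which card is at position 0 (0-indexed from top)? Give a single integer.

After op 1 (cut(7)): [7 8 9 10 11 0 1 2 3 4 5 6]
After op 2 (out_shuffle): [7 1 8 2 9 3 10 4 11 5 0 6]
After op 3 (in_shuffle): [10 7 4 1 11 8 5 2 0 9 6 3]
After op 4 (cut(4)): [11 8 5 2 0 9 6 3 10 7 4 1]
After op 5 (in_shuffle): [6 11 3 8 10 5 7 2 4 0 1 9]
Position 0: card 6.

Answer: 6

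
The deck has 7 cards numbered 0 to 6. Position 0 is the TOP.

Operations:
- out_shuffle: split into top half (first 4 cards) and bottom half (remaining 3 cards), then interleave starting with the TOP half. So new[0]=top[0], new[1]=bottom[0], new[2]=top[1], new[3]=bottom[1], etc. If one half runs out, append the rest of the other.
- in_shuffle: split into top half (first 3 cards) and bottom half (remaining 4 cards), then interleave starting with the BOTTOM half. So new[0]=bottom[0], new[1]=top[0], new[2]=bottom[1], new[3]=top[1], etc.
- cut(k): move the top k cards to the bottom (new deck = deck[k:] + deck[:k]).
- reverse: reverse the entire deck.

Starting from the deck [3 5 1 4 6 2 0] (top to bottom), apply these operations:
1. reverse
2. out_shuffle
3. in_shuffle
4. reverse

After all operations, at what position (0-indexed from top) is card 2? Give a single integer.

Answer: 1

Derivation:
After op 1 (reverse): [0 2 6 4 1 5 3]
After op 2 (out_shuffle): [0 1 2 5 6 3 4]
After op 3 (in_shuffle): [5 0 6 1 3 2 4]
After op 4 (reverse): [4 2 3 1 6 0 5]
Card 2 is at position 1.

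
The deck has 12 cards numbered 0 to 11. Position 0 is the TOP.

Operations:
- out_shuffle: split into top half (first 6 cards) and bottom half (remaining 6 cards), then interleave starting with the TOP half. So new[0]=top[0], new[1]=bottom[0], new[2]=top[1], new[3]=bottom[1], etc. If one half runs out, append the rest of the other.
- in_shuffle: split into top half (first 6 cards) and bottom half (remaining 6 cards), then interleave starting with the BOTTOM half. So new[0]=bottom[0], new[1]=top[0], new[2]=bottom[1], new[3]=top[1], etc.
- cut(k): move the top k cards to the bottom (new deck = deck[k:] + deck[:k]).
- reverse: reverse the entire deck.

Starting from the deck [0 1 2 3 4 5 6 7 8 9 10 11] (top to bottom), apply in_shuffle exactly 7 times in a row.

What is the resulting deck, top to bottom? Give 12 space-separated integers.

Answer: 5 11 4 10 3 9 2 8 1 7 0 6

Derivation:
After op 1 (in_shuffle): [6 0 7 1 8 2 9 3 10 4 11 5]
After op 2 (in_shuffle): [9 6 3 0 10 7 4 1 11 8 5 2]
After op 3 (in_shuffle): [4 9 1 6 11 3 8 0 5 10 2 7]
After op 4 (in_shuffle): [8 4 0 9 5 1 10 6 2 11 7 3]
After op 5 (in_shuffle): [10 8 6 4 2 0 11 9 7 5 3 1]
After op 6 (in_shuffle): [11 10 9 8 7 6 5 4 3 2 1 0]
After op 7 (in_shuffle): [5 11 4 10 3 9 2 8 1 7 0 6]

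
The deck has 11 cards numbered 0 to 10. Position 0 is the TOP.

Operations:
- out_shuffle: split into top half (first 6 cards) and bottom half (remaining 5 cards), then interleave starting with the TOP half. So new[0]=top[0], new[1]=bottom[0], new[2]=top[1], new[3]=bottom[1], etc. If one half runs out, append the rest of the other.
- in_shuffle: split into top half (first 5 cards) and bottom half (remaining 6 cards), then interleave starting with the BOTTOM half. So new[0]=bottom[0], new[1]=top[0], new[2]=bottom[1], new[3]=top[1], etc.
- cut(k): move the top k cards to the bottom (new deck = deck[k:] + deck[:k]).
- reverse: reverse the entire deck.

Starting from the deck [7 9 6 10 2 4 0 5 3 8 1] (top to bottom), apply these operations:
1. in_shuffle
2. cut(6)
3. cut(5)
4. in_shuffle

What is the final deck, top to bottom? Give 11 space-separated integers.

After op 1 (in_shuffle): [4 7 0 9 5 6 3 10 8 2 1]
After op 2 (cut(6)): [3 10 8 2 1 4 7 0 9 5 6]
After op 3 (cut(5)): [4 7 0 9 5 6 3 10 8 2 1]
After op 4 (in_shuffle): [6 4 3 7 10 0 8 9 2 5 1]

Answer: 6 4 3 7 10 0 8 9 2 5 1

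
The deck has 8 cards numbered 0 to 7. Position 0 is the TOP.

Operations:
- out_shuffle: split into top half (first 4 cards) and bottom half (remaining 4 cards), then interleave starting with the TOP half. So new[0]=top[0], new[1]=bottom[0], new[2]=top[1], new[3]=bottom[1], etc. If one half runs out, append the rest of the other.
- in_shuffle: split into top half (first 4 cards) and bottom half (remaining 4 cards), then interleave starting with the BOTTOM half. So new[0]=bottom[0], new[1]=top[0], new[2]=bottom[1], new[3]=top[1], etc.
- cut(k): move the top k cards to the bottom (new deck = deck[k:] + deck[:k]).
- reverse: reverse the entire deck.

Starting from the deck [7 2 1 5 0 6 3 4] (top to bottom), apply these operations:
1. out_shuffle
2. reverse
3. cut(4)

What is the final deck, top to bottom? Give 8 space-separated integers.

After op 1 (out_shuffle): [7 0 2 6 1 3 5 4]
After op 2 (reverse): [4 5 3 1 6 2 0 7]
After op 3 (cut(4)): [6 2 0 7 4 5 3 1]

Answer: 6 2 0 7 4 5 3 1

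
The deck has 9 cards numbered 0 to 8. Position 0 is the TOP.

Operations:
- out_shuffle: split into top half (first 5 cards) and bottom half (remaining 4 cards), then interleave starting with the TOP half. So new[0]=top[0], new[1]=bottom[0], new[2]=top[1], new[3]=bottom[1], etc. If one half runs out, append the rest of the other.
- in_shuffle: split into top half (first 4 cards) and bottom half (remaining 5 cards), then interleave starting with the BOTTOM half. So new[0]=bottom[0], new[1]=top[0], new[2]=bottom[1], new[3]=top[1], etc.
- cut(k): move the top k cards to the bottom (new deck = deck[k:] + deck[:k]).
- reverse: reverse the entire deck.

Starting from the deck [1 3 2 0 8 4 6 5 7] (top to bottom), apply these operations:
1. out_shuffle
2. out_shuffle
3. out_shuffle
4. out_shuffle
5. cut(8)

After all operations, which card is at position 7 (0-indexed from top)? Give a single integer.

Answer: 6

Derivation:
After op 1 (out_shuffle): [1 4 3 6 2 5 0 7 8]
After op 2 (out_shuffle): [1 5 4 0 3 7 6 8 2]
After op 3 (out_shuffle): [1 7 5 6 4 8 0 2 3]
After op 4 (out_shuffle): [1 8 7 0 5 2 6 3 4]
After op 5 (cut(8)): [4 1 8 7 0 5 2 6 3]
Position 7: card 6.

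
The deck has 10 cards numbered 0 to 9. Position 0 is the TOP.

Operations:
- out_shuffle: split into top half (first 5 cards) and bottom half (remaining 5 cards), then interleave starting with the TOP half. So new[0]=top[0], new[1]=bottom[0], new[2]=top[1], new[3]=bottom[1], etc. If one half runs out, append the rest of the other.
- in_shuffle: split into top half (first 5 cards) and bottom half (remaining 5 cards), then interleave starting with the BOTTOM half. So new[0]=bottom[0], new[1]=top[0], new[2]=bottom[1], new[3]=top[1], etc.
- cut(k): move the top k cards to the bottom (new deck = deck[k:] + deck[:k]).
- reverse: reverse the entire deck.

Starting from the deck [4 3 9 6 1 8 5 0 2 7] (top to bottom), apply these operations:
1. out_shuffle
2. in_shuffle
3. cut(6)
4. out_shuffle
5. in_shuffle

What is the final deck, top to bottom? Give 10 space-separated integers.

Answer: 8 1 9 4 2 5 0 6 3 7

Derivation:
After op 1 (out_shuffle): [4 8 3 5 9 0 6 2 1 7]
After op 2 (in_shuffle): [0 4 6 8 2 3 1 5 7 9]
After op 3 (cut(6)): [1 5 7 9 0 4 6 8 2 3]
After op 4 (out_shuffle): [1 4 5 6 7 8 9 2 0 3]
After op 5 (in_shuffle): [8 1 9 4 2 5 0 6 3 7]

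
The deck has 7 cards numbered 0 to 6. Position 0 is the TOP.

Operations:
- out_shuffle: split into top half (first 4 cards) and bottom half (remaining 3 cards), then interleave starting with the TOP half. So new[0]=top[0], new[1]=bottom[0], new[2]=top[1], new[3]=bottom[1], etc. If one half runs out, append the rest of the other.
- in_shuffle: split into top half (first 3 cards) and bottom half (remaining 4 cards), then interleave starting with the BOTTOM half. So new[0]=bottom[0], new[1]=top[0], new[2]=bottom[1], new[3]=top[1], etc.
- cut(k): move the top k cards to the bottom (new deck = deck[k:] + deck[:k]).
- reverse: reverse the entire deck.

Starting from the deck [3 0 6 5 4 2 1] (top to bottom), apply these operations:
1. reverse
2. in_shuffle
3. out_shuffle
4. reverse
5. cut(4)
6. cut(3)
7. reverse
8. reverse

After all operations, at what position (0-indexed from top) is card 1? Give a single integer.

After op 1 (reverse): [1 2 4 5 6 0 3]
After op 2 (in_shuffle): [5 1 6 2 0 4 3]
After op 3 (out_shuffle): [5 0 1 4 6 3 2]
After op 4 (reverse): [2 3 6 4 1 0 5]
After op 5 (cut(4)): [1 0 5 2 3 6 4]
After op 6 (cut(3)): [2 3 6 4 1 0 5]
After op 7 (reverse): [5 0 1 4 6 3 2]
After op 8 (reverse): [2 3 6 4 1 0 5]
Card 1 is at position 4.

Answer: 4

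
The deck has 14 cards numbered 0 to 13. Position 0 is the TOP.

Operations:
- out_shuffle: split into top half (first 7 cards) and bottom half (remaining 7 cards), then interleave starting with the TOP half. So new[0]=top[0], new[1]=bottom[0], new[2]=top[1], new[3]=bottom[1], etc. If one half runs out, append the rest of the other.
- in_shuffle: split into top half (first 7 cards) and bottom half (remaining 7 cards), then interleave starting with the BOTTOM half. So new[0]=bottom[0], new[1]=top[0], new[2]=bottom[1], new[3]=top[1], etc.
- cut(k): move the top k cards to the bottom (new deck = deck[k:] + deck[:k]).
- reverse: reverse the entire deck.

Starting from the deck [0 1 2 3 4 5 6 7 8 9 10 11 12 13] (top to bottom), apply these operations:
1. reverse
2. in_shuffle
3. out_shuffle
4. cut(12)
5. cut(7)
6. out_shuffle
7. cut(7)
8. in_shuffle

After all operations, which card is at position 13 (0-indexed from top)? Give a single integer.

After op 1 (reverse): [13 12 11 10 9 8 7 6 5 4 3 2 1 0]
After op 2 (in_shuffle): [6 13 5 12 4 11 3 10 2 9 1 8 0 7]
After op 3 (out_shuffle): [6 10 13 2 5 9 12 1 4 8 11 0 3 7]
After op 4 (cut(12)): [3 7 6 10 13 2 5 9 12 1 4 8 11 0]
After op 5 (cut(7)): [9 12 1 4 8 11 0 3 7 6 10 13 2 5]
After op 6 (out_shuffle): [9 3 12 7 1 6 4 10 8 13 11 2 0 5]
After op 7 (cut(7)): [10 8 13 11 2 0 5 9 3 12 7 1 6 4]
After op 8 (in_shuffle): [9 10 3 8 12 13 7 11 1 2 6 0 4 5]
Position 13: card 5.

Answer: 5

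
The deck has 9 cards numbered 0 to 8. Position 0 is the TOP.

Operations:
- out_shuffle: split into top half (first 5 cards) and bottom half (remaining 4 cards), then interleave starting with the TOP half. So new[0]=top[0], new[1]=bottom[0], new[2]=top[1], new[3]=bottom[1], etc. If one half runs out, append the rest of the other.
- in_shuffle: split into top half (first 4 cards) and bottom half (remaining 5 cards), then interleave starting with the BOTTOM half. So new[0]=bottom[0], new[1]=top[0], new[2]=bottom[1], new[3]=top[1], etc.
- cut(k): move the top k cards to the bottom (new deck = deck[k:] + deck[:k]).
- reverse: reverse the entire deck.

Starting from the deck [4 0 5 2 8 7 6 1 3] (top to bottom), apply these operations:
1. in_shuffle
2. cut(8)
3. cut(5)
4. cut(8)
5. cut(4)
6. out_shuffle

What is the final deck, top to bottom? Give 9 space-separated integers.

Answer: 2 0 3 6 8 5 4 1 7

Derivation:
After op 1 (in_shuffle): [8 4 7 0 6 5 1 2 3]
After op 2 (cut(8)): [3 8 4 7 0 6 5 1 2]
After op 3 (cut(5)): [6 5 1 2 3 8 4 7 0]
After op 4 (cut(8)): [0 6 5 1 2 3 8 4 7]
After op 5 (cut(4)): [2 3 8 4 7 0 6 5 1]
After op 6 (out_shuffle): [2 0 3 6 8 5 4 1 7]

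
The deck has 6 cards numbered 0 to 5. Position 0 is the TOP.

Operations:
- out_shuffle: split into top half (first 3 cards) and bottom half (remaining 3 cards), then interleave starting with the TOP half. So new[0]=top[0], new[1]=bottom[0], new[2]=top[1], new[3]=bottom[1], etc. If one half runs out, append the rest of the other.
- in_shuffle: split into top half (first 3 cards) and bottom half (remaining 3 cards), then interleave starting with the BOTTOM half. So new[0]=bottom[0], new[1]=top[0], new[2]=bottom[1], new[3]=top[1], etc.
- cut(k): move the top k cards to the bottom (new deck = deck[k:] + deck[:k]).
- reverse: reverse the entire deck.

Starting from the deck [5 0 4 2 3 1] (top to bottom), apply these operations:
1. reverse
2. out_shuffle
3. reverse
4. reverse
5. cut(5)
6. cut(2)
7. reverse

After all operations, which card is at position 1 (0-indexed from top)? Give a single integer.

Answer: 5

Derivation:
After op 1 (reverse): [1 3 2 4 0 5]
After op 2 (out_shuffle): [1 4 3 0 2 5]
After op 3 (reverse): [5 2 0 3 4 1]
After op 4 (reverse): [1 4 3 0 2 5]
After op 5 (cut(5)): [5 1 4 3 0 2]
After op 6 (cut(2)): [4 3 0 2 5 1]
After op 7 (reverse): [1 5 2 0 3 4]
Position 1: card 5.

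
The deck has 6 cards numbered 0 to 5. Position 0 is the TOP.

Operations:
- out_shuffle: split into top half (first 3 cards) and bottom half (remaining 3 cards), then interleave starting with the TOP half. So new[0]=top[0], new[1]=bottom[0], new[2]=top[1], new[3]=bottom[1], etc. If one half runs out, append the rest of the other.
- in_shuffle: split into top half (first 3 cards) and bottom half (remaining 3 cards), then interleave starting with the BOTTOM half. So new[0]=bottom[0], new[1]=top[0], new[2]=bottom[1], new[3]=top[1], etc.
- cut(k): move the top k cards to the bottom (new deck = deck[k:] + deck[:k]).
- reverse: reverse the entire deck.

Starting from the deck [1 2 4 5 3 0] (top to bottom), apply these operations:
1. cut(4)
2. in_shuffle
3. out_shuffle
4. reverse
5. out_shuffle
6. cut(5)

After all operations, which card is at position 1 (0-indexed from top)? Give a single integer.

After op 1 (cut(4)): [3 0 1 2 4 5]
After op 2 (in_shuffle): [2 3 4 0 5 1]
After op 3 (out_shuffle): [2 0 3 5 4 1]
After op 4 (reverse): [1 4 5 3 0 2]
After op 5 (out_shuffle): [1 3 4 0 5 2]
After op 6 (cut(5)): [2 1 3 4 0 5]
Position 1: card 1.

Answer: 1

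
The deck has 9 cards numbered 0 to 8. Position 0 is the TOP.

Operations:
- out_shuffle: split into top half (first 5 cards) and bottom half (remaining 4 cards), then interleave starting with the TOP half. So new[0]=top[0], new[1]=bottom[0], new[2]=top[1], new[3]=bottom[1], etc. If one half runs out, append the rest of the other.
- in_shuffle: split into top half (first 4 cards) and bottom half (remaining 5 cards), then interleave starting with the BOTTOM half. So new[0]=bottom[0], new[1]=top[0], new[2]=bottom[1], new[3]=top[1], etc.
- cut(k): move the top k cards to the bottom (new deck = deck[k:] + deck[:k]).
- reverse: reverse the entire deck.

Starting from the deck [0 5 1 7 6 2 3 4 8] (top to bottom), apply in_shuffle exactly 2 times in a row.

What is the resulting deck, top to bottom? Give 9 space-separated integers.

Answer: 3 6 1 0 4 2 7 5 8

Derivation:
After op 1 (in_shuffle): [6 0 2 5 3 1 4 7 8]
After op 2 (in_shuffle): [3 6 1 0 4 2 7 5 8]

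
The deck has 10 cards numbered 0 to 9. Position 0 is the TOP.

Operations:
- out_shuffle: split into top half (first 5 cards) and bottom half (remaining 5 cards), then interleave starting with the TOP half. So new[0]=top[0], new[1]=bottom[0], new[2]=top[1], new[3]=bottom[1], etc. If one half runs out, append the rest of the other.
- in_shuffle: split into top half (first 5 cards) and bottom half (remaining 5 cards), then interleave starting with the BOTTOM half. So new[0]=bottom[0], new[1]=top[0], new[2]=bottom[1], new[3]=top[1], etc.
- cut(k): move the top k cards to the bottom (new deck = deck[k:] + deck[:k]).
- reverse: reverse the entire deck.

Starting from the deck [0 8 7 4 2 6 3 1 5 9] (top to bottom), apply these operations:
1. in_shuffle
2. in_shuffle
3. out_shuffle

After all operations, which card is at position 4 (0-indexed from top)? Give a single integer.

Answer: 5

Derivation:
After op 1 (in_shuffle): [6 0 3 8 1 7 5 4 9 2]
After op 2 (in_shuffle): [7 6 5 0 4 3 9 8 2 1]
After op 3 (out_shuffle): [7 3 6 9 5 8 0 2 4 1]
Position 4: card 5.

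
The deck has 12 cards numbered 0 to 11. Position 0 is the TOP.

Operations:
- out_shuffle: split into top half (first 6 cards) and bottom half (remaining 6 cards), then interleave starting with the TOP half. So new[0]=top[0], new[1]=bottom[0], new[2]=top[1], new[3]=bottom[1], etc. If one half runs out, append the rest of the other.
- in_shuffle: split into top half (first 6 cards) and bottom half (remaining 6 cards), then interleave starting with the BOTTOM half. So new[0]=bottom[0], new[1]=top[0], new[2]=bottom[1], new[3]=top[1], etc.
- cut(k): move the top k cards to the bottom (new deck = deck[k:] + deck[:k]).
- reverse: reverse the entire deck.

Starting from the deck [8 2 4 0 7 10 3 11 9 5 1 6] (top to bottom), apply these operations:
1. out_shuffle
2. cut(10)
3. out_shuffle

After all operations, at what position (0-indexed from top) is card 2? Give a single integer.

After op 1 (out_shuffle): [8 3 2 11 4 9 0 5 7 1 10 6]
After op 2 (cut(10)): [10 6 8 3 2 11 4 9 0 5 7 1]
After op 3 (out_shuffle): [10 4 6 9 8 0 3 5 2 7 11 1]
Card 2 is at position 8.

Answer: 8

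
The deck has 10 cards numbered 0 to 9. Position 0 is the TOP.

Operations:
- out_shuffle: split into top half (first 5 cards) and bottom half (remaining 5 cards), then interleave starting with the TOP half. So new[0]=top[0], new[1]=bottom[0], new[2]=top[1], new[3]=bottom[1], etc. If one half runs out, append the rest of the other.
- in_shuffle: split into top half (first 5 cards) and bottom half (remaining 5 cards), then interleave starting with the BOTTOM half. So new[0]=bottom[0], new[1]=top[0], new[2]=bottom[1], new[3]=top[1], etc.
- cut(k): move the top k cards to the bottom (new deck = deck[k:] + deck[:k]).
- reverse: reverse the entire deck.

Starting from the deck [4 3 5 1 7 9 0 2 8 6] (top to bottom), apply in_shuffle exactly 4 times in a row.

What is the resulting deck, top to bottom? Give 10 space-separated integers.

After op 1 (in_shuffle): [9 4 0 3 2 5 8 1 6 7]
After op 2 (in_shuffle): [5 9 8 4 1 0 6 3 7 2]
After op 3 (in_shuffle): [0 5 6 9 3 8 7 4 2 1]
After op 4 (in_shuffle): [8 0 7 5 4 6 2 9 1 3]

Answer: 8 0 7 5 4 6 2 9 1 3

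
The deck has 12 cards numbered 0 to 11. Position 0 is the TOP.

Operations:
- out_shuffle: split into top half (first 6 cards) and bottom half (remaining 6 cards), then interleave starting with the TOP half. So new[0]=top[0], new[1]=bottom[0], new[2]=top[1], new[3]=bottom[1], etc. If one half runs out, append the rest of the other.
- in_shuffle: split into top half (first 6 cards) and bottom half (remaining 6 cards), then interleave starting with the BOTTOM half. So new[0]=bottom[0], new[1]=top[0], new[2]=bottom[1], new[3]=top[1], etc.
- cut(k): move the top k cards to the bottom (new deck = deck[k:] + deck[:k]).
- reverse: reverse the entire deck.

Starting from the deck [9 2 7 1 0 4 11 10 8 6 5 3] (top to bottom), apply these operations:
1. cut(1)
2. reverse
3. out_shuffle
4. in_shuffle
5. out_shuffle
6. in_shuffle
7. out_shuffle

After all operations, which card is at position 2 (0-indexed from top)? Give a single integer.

Answer: 6

Derivation:
After op 1 (cut(1)): [2 7 1 0 4 11 10 8 6 5 3 9]
After op 2 (reverse): [9 3 5 6 8 10 11 4 0 1 7 2]
After op 3 (out_shuffle): [9 11 3 4 5 0 6 1 8 7 10 2]
After op 4 (in_shuffle): [6 9 1 11 8 3 7 4 10 5 2 0]
After op 5 (out_shuffle): [6 7 9 4 1 10 11 5 8 2 3 0]
After op 6 (in_shuffle): [11 6 5 7 8 9 2 4 3 1 0 10]
After op 7 (out_shuffle): [11 2 6 4 5 3 7 1 8 0 9 10]
Position 2: card 6.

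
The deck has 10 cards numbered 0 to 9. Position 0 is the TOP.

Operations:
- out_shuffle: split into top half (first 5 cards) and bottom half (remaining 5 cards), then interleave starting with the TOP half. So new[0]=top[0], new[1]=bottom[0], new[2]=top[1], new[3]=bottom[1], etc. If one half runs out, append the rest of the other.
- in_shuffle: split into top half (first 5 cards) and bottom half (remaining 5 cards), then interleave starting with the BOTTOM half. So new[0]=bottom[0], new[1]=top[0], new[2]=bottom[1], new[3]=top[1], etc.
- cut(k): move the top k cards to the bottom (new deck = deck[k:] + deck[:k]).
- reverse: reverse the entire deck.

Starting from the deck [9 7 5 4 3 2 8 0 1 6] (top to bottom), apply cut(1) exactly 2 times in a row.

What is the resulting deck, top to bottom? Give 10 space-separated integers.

After op 1 (cut(1)): [7 5 4 3 2 8 0 1 6 9]
After op 2 (cut(1)): [5 4 3 2 8 0 1 6 9 7]

Answer: 5 4 3 2 8 0 1 6 9 7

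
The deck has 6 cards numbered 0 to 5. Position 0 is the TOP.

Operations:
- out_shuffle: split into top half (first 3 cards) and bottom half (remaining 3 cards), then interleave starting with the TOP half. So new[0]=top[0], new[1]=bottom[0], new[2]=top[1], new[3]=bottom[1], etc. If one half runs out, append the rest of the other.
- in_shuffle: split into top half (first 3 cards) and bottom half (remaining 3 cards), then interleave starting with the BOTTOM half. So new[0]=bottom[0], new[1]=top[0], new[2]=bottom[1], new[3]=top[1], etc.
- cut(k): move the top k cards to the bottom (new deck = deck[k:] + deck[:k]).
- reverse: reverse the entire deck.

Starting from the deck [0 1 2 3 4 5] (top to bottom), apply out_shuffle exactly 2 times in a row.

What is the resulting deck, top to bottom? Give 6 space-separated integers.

After op 1 (out_shuffle): [0 3 1 4 2 5]
After op 2 (out_shuffle): [0 4 3 2 1 5]

Answer: 0 4 3 2 1 5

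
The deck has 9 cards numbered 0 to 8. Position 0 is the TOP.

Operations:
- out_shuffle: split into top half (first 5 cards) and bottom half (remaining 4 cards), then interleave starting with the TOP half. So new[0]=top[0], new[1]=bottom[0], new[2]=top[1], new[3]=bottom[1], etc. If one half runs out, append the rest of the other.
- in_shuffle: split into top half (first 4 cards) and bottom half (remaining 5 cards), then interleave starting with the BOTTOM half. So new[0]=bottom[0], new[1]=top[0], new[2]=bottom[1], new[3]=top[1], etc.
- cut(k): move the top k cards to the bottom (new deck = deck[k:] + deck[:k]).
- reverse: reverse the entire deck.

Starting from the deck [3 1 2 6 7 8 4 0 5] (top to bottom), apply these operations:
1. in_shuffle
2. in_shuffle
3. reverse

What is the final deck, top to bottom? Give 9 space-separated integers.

After op 1 (in_shuffle): [7 3 8 1 4 2 0 6 5]
After op 2 (in_shuffle): [4 7 2 3 0 8 6 1 5]
After op 3 (reverse): [5 1 6 8 0 3 2 7 4]

Answer: 5 1 6 8 0 3 2 7 4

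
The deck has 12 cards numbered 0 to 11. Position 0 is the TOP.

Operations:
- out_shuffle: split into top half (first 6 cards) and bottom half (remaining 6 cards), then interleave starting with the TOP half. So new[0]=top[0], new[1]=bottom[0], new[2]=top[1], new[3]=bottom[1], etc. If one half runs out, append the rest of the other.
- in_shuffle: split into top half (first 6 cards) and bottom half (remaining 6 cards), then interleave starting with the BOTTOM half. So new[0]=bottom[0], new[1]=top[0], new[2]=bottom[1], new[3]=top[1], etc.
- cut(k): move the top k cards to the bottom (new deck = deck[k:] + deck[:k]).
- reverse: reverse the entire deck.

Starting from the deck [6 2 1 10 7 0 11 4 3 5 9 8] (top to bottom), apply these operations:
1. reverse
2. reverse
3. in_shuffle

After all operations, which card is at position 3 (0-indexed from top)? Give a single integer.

After op 1 (reverse): [8 9 5 3 4 11 0 7 10 1 2 6]
After op 2 (reverse): [6 2 1 10 7 0 11 4 3 5 9 8]
After op 3 (in_shuffle): [11 6 4 2 3 1 5 10 9 7 8 0]
Position 3: card 2.

Answer: 2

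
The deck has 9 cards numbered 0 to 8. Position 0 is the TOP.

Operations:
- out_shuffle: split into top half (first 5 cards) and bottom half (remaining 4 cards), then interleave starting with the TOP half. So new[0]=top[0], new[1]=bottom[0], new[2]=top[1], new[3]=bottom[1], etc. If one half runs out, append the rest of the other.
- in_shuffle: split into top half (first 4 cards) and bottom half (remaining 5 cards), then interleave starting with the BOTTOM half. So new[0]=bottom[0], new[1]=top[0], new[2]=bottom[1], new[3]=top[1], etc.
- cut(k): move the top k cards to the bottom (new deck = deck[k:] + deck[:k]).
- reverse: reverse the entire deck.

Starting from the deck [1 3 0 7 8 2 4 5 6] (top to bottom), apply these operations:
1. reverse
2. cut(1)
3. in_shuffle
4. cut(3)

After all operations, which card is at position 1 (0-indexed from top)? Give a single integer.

Answer: 3

Derivation:
After op 1 (reverse): [6 5 4 2 8 7 0 3 1]
After op 2 (cut(1)): [5 4 2 8 7 0 3 1 6]
After op 3 (in_shuffle): [7 5 0 4 3 2 1 8 6]
After op 4 (cut(3)): [4 3 2 1 8 6 7 5 0]
Position 1: card 3.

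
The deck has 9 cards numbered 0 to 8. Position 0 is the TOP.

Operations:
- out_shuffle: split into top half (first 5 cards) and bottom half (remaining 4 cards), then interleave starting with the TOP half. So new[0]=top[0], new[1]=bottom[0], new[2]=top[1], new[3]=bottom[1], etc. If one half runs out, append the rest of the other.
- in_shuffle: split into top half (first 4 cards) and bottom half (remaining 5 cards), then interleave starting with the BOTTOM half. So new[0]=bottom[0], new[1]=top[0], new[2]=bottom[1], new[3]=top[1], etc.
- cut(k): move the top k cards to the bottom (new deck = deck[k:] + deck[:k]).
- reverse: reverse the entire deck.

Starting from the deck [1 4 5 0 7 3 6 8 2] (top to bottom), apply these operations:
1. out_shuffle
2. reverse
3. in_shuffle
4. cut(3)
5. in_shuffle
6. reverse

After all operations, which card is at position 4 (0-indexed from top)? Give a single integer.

After op 1 (out_shuffle): [1 3 4 6 5 8 0 2 7]
After op 2 (reverse): [7 2 0 8 5 6 4 3 1]
After op 3 (in_shuffle): [5 7 6 2 4 0 3 8 1]
After op 4 (cut(3)): [2 4 0 3 8 1 5 7 6]
After op 5 (in_shuffle): [8 2 1 4 5 0 7 3 6]
After op 6 (reverse): [6 3 7 0 5 4 1 2 8]
Position 4: card 5.

Answer: 5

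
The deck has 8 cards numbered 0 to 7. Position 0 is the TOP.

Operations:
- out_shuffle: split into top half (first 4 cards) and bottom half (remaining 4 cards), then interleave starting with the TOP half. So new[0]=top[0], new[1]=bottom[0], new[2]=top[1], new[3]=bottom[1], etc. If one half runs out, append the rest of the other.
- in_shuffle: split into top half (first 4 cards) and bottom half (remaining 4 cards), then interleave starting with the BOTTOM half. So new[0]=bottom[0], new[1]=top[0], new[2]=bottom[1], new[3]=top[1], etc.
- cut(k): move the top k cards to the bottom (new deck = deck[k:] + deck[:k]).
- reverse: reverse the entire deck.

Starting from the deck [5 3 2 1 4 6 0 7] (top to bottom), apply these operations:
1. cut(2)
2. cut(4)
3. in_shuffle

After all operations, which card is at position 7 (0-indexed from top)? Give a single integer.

Answer: 3

Derivation:
After op 1 (cut(2)): [2 1 4 6 0 7 5 3]
After op 2 (cut(4)): [0 7 5 3 2 1 4 6]
After op 3 (in_shuffle): [2 0 1 7 4 5 6 3]
Position 7: card 3.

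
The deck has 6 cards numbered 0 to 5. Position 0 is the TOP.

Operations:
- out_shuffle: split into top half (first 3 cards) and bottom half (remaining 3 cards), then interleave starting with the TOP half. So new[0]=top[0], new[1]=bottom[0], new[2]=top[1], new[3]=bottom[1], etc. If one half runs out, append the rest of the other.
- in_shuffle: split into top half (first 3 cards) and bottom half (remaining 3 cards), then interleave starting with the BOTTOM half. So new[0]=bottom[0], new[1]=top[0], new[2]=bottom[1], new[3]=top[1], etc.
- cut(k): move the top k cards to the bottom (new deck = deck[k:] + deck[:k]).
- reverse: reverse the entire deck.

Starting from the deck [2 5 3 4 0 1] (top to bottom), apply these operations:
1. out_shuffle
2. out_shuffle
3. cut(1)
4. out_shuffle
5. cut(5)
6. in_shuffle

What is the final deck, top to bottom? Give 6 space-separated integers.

After op 1 (out_shuffle): [2 4 5 0 3 1]
After op 2 (out_shuffle): [2 0 4 3 5 1]
After op 3 (cut(1)): [0 4 3 5 1 2]
After op 4 (out_shuffle): [0 5 4 1 3 2]
After op 5 (cut(5)): [2 0 5 4 1 3]
After op 6 (in_shuffle): [4 2 1 0 3 5]

Answer: 4 2 1 0 3 5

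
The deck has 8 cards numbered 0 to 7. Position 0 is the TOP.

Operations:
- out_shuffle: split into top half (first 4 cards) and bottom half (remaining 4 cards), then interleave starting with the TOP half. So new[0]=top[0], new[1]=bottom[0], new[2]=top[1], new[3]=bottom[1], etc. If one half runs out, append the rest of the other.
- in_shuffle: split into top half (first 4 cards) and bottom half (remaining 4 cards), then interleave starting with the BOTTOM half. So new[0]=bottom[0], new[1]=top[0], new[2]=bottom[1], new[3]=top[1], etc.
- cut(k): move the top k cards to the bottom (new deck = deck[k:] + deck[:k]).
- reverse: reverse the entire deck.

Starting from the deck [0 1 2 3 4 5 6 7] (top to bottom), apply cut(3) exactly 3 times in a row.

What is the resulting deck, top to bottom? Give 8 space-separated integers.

After op 1 (cut(3)): [3 4 5 6 7 0 1 2]
After op 2 (cut(3)): [6 7 0 1 2 3 4 5]
After op 3 (cut(3)): [1 2 3 4 5 6 7 0]

Answer: 1 2 3 4 5 6 7 0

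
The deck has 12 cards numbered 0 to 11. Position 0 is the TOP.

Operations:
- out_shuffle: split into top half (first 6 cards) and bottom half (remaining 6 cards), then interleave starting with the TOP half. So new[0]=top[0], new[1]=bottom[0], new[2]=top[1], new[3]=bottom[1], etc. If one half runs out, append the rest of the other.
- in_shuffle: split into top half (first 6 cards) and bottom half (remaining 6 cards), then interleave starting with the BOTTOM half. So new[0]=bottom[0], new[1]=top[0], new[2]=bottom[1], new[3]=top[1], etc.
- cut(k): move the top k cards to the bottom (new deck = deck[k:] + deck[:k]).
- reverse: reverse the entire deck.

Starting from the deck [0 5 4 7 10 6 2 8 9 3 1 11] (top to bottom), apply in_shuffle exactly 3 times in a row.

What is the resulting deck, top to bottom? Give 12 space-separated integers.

After op 1 (in_shuffle): [2 0 8 5 9 4 3 7 1 10 11 6]
After op 2 (in_shuffle): [3 2 7 0 1 8 10 5 11 9 6 4]
After op 3 (in_shuffle): [10 3 5 2 11 7 9 0 6 1 4 8]

Answer: 10 3 5 2 11 7 9 0 6 1 4 8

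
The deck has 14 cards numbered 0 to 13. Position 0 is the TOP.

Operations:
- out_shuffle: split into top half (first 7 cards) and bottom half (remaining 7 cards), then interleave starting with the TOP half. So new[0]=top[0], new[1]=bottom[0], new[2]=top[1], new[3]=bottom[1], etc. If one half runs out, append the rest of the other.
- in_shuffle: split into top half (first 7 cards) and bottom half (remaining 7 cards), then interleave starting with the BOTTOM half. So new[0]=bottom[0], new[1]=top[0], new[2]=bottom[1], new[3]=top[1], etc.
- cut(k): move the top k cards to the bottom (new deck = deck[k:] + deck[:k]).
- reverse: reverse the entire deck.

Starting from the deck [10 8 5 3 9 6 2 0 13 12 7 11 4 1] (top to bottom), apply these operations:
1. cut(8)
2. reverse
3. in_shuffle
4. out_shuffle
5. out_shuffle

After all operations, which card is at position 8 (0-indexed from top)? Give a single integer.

Answer: 1

Derivation:
After op 1 (cut(8)): [13 12 7 11 4 1 10 8 5 3 9 6 2 0]
After op 2 (reverse): [0 2 6 9 3 5 8 10 1 4 11 7 12 13]
After op 3 (in_shuffle): [10 0 1 2 4 6 11 9 7 3 12 5 13 8]
After op 4 (out_shuffle): [10 9 0 7 1 3 2 12 4 5 6 13 11 8]
After op 5 (out_shuffle): [10 12 9 4 0 5 7 6 1 13 3 11 2 8]
Position 8: card 1.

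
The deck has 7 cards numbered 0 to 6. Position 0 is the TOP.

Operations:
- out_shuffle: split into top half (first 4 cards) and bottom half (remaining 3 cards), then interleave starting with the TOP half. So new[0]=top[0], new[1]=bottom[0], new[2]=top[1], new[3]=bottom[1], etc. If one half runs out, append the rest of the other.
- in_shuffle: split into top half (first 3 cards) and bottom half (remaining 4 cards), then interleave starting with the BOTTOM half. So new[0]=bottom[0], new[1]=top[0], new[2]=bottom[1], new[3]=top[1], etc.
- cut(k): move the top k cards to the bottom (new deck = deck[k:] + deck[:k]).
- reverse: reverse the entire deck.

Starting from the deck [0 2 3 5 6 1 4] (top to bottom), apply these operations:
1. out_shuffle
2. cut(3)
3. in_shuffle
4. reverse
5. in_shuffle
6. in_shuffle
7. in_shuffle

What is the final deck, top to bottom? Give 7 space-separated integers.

Answer: 2 4 6 3 0 1 5

Derivation:
After op 1 (out_shuffle): [0 6 2 1 3 4 5]
After op 2 (cut(3)): [1 3 4 5 0 6 2]
After op 3 (in_shuffle): [5 1 0 3 6 4 2]
After op 4 (reverse): [2 4 6 3 0 1 5]
After op 5 (in_shuffle): [3 2 0 4 1 6 5]
After op 6 (in_shuffle): [4 3 1 2 6 0 5]
After op 7 (in_shuffle): [2 4 6 3 0 1 5]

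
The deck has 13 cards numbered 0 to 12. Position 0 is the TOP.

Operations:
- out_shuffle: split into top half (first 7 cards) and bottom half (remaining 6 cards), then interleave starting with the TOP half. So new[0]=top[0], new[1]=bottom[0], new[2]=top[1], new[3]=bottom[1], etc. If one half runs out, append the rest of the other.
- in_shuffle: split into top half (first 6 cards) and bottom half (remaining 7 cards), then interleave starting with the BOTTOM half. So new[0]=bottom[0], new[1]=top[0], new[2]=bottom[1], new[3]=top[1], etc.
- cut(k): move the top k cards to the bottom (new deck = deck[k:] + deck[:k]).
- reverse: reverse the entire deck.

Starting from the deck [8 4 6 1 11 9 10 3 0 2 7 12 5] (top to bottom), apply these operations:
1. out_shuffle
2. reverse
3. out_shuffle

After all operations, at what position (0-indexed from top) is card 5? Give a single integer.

After op 1 (out_shuffle): [8 3 4 0 6 2 1 7 11 12 9 5 10]
After op 2 (reverse): [10 5 9 12 11 7 1 2 6 0 4 3 8]
After op 3 (out_shuffle): [10 2 5 6 9 0 12 4 11 3 7 8 1]
Card 5 is at position 2.

Answer: 2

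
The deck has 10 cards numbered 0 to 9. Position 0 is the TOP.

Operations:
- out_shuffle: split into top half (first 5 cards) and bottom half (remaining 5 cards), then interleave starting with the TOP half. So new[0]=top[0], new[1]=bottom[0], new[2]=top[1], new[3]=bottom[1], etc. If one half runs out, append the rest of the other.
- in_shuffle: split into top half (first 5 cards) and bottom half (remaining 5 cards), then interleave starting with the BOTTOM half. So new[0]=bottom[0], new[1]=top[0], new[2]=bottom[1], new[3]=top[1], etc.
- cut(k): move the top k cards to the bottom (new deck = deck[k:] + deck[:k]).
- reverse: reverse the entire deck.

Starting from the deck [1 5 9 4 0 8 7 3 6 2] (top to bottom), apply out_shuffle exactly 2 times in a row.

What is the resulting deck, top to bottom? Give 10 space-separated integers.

Answer: 1 3 8 4 5 6 7 0 9 2

Derivation:
After op 1 (out_shuffle): [1 8 5 7 9 3 4 6 0 2]
After op 2 (out_shuffle): [1 3 8 4 5 6 7 0 9 2]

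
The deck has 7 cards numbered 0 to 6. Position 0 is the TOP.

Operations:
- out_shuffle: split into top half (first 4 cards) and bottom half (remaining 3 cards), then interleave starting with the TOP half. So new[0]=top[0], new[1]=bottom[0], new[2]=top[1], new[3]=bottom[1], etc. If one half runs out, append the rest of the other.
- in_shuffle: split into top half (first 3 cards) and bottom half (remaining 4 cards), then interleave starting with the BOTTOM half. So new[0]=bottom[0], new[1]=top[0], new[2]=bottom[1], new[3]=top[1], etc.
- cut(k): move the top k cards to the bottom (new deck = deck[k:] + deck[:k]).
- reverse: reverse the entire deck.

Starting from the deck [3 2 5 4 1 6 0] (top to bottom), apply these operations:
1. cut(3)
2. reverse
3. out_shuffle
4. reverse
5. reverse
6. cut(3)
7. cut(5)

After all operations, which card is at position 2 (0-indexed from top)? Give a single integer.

Answer: 1

Derivation:
After op 1 (cut(3)): [4 1 6 0 3 2 5]
After op 2 (reverse): [5 2 3 0 6 1 4]
After op 3 (out_shuffle): [5 6 2 1 3 4 0]
After op 4 (reverse): [0 4 3 1 2 6 5]
After op 5 (reverse): [5 6 2 1 3 4 0]
After op 6 (cut(3)): [1 3 4 0 5 6 2]
After op 7 (cut(5)): [6 2 1 3 4 0 5]
Position 2: card 1.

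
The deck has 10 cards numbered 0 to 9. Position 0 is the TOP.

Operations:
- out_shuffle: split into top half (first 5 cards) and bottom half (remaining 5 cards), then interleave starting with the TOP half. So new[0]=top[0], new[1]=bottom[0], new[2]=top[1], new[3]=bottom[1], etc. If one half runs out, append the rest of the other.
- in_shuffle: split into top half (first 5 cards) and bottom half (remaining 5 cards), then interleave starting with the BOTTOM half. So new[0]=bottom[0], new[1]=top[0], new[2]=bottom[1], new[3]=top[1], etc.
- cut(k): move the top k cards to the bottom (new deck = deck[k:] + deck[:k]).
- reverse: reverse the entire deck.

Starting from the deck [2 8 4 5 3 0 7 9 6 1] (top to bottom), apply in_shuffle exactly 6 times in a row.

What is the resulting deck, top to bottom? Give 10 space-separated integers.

After op 1 (in_shuffle): [0 2 7 8 9 4 6 5 1 3]
After op 2 (in_shuffle): [4 0 6 2 5 7 1 8 3 9]
After op 3 (in_shuffle): [7 4 1 0 8 6 3 2 9 5]
After op 4 (in_shuffle): [6 7 3 4 2 1 9 0 5 8]
After op 5 (in_shuffle): [1 6 9 7 0 3 5 4 8 2]
After op 6 (in_shuffle): [3 1 5 6 4 9 8 7 2 0]

Answer: 3 1 5 6 4 9 8 7 2 0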